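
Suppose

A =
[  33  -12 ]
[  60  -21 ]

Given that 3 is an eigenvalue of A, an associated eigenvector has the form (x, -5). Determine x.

We need (A - 3I)v = 0.
A - 3I = [[30, -12], [60, -24]].
Row 1: (30)·x + (-12)·-5 = 0
Row 2: (60)·x + (-24)·-5 = 0
Solving gives x = -2.
Check: A·(-2, -5) = (-6, -15) = 3·(-2, -5).

-2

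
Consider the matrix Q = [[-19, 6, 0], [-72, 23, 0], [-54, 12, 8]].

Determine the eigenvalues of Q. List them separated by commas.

Compute the characteristic polynomial p(μ) = det(μI - Q).
Cofactor expansion gives p(μ) = μ^3 - 12μ^2 + 27μ + 40.
Try μ = -1: p(-1) = 0, so -1 is a root.
Dividing by (μ + 1) leaves μ^2 - 13μ + 40.
The quadratic factors as (μ - 5)·(μ - 8).
Eigenvalues: -1, 5, 8.

-1, 5, 8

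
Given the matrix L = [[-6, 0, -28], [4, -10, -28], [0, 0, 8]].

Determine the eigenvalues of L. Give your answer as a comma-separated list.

-10, -6, 8

Compute the characteristic polynomial p(μ) = det(μI - L).
Cofactor expansion gives p(μ) = μ^3 + 8μ^2 - 68μ - 480.
Try μ = -6: p(-6) = 0, so -6 is a root.
Dividing by (μ + 6) leaves μ^2 + 2μ - 80.
The quadratic factors as (μ + 10)·(μ - 8).
Eigenvalues: -10, -6, 8.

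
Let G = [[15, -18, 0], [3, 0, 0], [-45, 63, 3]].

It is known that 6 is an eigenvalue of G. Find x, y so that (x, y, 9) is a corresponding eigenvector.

-2, -1

We need (G - 6I)v = 0.
G - 6I = [[9, -18, 0], [3, -6, 0], [-45, 63, -3]].
Row 1: (9)·x + (-18)·y + (0)·9 = 0
Row 2: (3)·x + (-6)·y + (0)·9 = 0
Row 3: (-45)·x + (63)·y + (-3)·9 = 0
Solving gives x = -2, y = -1.
Check: G·(-2, -1, 9) = (-12, -6, 54) = 6·(-2, -1, 9).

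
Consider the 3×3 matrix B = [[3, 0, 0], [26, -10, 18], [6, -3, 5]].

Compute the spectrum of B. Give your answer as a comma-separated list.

Set up det(μI - B) = 0.
Expanding along the first row, p(μ) = μ^3 + 2μ^2 - 11μ - 12.
Since p(3) = 0, μ = 3 is a root.
Factor out (μ - 3): p(μ) = (μ - 3)·(μ^2 + 5μ + 4).
The quadratic factors as (μ + 4)·(μ + 1).
Eigenvalues: -4, -1, 3.

-4, -1, 3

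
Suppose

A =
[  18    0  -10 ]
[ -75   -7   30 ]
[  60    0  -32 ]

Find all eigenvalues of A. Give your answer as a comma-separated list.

Set up det(rI - A) = 0.
Expanding along the first row, p(r) = r^3 + 21r^2 + 122r + 168.
Since p(-12) = 0, r = -12 is a root.
Factor out (r + 12): p(r) = (r + 12)·(r^2 + 9r + 14).
The quadratic factors as (r + 7)·(r + 2).
Eigenvalues: -12, -7, -2.

-12, -7, -2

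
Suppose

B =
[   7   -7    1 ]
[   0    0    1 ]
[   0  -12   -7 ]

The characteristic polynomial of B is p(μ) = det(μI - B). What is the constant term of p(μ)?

p(μ) = μ^3 - 37μ - 84.
The constant term is -84.

-84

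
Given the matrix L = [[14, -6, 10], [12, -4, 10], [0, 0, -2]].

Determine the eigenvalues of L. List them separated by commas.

Set up det(rI - L) = 0.
Cofactor expansion gives p(r) = r^3 - 8r^2 - 4r + 32.
Since p(-2) = 0, r = -2 is a root.
Factor out (r + 2): p(r) = (r + 2)·(r^2 - 10r + 16).
The quadratic factors as (r - 2)·(r - 8).
Eigenvalues: -2, 2, 8.

-2, 2, 8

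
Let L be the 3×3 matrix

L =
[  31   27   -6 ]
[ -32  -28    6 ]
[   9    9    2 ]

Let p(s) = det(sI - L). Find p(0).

p(0) = det(0·I − L) = det(−L) = (−1)^3·det(L).
det(L) = -8, so p(0) = 8.

8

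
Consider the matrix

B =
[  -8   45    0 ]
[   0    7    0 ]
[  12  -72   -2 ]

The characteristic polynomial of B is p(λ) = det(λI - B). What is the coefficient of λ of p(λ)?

-54

p(λ) = λ^3 + 3λ^2 - 54λ - 112.
The coefficient of λ is -54.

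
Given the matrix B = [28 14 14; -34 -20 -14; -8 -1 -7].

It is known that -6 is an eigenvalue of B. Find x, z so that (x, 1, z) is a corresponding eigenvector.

0, -1

We need (B + 6I)v = 0.
B + 6I = [[34, 14, 14], [-34, -14, -14], [-8, -1, -1]].
Row 1: (34)·x + (14)·1 + (14)·z = 0
Row 2: (-34)·x + (-14)·1 + (-14)·z = 0
Row 3: (-8)·x + (-1)·1 + (-1)·z = 0
Solving gives x = 0, z = -1.
Check: B·(0, 1, -1) = (0, -6, 6) = -6·(0, 1, -1).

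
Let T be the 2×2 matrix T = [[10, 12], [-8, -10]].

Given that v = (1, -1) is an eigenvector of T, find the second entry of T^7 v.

128

First find the eigenvalue: Tv = (-2, 2) = -2·(1, -1), so λ = -2.
Then T^7 v = λ^7·v = (-2)^7·(1, -1) = -128·(1, -1) = (-128, 128).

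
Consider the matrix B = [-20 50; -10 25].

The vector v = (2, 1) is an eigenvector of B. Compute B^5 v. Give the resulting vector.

First find the eigenvalue: Bv = (10, 5) = 5·(2, 1), so λ = 5.
Then B^5 v = λ^5·v = 5^5·(2, 1) = 3125·(2, 1) = (6250, 3125).

(6250, 3125)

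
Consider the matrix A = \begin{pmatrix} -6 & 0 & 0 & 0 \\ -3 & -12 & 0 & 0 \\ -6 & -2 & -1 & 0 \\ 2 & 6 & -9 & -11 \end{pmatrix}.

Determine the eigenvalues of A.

-12, -11, -6, -1

A is lower triangular, so its eigenvalues are the diagonal entries.
Diagonal: -6, -12, -1, -11.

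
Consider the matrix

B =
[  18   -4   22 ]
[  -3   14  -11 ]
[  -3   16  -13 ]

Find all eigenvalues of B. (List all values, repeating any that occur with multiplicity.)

Set up det(lambda·I - B) = 0.
Expanding along the first row, p(lambda) = lambda^3 - 19·lambda^2 + 66·lambda + 216.
Try lambda = -2: p(-2) = 0, so -2 is a root.
Dividing by (lambda + 2) leaves lambda^2 - 21·lambda + 108.
The quadratic factors as (lambda - 9)·(lambda - 12).
Eigenvalues: -2, 9, 12.

-2, 9, 12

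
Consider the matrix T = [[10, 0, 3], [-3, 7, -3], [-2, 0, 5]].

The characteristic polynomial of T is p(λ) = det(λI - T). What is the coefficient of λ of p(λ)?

p(λ) = λ^3 - 22λ^2 + 161λ - 392.
The coefficient of λ is 161.

161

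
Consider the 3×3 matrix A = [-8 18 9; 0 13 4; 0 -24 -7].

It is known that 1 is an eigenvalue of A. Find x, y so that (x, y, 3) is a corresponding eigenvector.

We need (A - 1I)v = 0.
A - 1I = [[-9, 18, 9], [0, 12, 4], [0, -24, -8]].
Row 1: (-9)·x + (18)·y + (9)·3 = 0
Row 2: (0)·x + (12)·y + (4)·3 = 0
Row 3: (0)·x + (-24)·y + (-8)·3 = 0
Solving gives x = 1, y = -1.
Check: A·(1, -1, 3) = (1, -1, 3) = 1·(1, -1, 3).

1, -1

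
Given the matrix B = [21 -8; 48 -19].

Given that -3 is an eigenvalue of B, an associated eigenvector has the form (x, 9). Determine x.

We need (B + 3I)v = 0.
B + 3I = [[24, -8], [48, -16]].
Row 1: (24)·x + (-8)·9 = 0
Row 2: (48)·x + (-16)·9 = 0
Solving gives x = 3.
Check: B·(3, 9) = (-9, -27) = -3·(3, 9).

3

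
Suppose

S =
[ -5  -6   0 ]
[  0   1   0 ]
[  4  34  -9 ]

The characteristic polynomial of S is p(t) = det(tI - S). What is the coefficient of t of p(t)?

31

p(t) = t^3 + 13t^2 + 31t - 45.
The coefficient of t is 31.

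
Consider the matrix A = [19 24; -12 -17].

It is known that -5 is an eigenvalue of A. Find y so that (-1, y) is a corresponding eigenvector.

1

We need (A + 5I)v = 0.
A + 5I = [[24, 24], [-12, -12]].
Row 1: (24)·-1 + (24)·y = 0
Row 2: (-12)·-1 + (-12)·y = 0
Solving gives y = 1.
Check: A·(-1, 1) = (5, -5) = -5·(-1, 1).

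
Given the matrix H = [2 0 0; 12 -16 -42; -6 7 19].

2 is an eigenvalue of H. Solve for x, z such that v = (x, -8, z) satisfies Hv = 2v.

2, 4

We need (H - 2I)v = 0.
H - 2I = [[0, 0, 0], [12, -18, -42], [-6, 7, 17]].
Row 1: (0)·x + (0)·-8 + (0)·z = 0
Row 2: (12)·x + (-18)·-8 + (-42)·z = 0
Row 3: (-6)·x + (7)·-8 + (17)·z = 0
Solving gives x = 2, z = 4.
Check: H·(2, -8, 4) = (4, -16, 8) = 2·(2, -8, 4).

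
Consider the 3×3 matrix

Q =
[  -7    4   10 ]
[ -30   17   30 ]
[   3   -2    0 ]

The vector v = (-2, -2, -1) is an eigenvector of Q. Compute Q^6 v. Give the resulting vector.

(-128, -128, -64)

First find the eigenvalue: Qv = (-4, -4, -2) = 2·(-2, -2, -1), so λ = 2.
Then Q^6 v = λ^6·v = 2^6·(-2, -2, -1) = 64·(-2, -2, -1) = (-128, -128, -64).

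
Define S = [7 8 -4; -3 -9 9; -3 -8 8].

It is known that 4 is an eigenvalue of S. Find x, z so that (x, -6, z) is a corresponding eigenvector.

We need (S - 4I)v = 0.
S - 4I = [[3, 8, -4], [-3, -13, 9], [-3, -8, 4]].
Row 1: (3)·x + (8)·-6 + (-4)·z = 0
Row 2: (-3)·x + (-13)·-6 + (9)·z = 0
Row 3: (-3)·x + (-8)·-6 + (4)·z = 0
Solving gives x = 8, z = -6.
Check: S·(8, -6, -6) = (32, -24, -24) = 4·(8, -6, -6).

8, -6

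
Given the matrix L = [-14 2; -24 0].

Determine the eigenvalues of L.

-8, -6

det(L - λI) = (-14 - λ)(0 - λ) - (2)·(-24) = λ^2 + 14λ + 48.
This factors as (λ + 8)·(λ + 6) = 0.
Eigenvalues: -8, -6.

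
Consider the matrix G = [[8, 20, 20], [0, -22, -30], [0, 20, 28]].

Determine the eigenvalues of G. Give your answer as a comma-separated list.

-2, 8, 8

Compute the characteristic polynomial p(r) = det(rI - G).
Expanding along the first row, p(r) = r^3 - 14r^2 + 32r + 128.
Rational-root test: r = 8 gives p(8) = 0.
Factor out (r - 8): p(r) = (r - 8)·(r^2 - 6r - 16).
The quadratic factors as (r + 2)·(r - 8).
Eigenvalues: -2, 8, 8.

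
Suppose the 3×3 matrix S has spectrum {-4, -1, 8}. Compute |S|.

det(S) is the product of the eigenvalues: (-4) · (-1) · (8) = 32.

32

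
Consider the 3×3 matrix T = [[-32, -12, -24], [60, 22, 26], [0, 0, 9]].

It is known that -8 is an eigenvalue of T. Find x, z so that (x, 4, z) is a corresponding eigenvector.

We need (T + 8I)v = 0.
T + 8I = [[-24, -12, -24], [60, 30, 26], [0, 0, 17]].
Row 1: (-24)·x + (-12)·4 + (-24)·z = 0
Row 2: (60)·x + (30)·4 + (26)·z = 0
Row 3: (0)·x + (0)·4 + (17)·z = 0
Solving gives x = -2, z = 0.
Check: T·(-2, 4, 0) = (16, -32, 0) = -8·(-2, 4, 0).

-2, 0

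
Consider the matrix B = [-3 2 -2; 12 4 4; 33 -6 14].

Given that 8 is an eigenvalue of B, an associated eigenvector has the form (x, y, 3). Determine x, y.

0, 3

We need (B - 8I)v = 0.
B - 8I = [[-11, 2, -2], [12, -4, 4], [33, -6, 6]].
Row 1: (-11)·x + (2)·y + (-2)·3 = 0
Row 2: (12)·x + (-4)·y + (4)·3 = 0
Row 3: (33)·x + (-6)·y + (6)·3 = 0
Solving gives x = 0, y = 3.
Check: B·(0, 3, 3) = (0, 24, 24) = 8·(0, 3, 3).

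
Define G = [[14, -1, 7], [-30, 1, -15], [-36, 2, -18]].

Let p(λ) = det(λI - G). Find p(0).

0

p(0) = det(0·I − G) = det(−G) = (−1)^3·det(G).
det(G) = 0, so p(0) = 0.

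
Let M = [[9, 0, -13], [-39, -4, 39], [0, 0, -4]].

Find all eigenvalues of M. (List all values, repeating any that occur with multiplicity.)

-4, -4, 9

Compute the characteristic polynomial p(λ) = det(λI - M).
Cofactor expansion gives p(λ) = λ^3 - λ^2 - 56λ - 144.
Try λ = 9: p(9) = 0, so 9 is a root.
Dividing by (λ - 9) leaves λ^2 + 8λ + 16.
The quadratic factor is (λ + 4)^2.
Eigenvalues: -4, -4, 9.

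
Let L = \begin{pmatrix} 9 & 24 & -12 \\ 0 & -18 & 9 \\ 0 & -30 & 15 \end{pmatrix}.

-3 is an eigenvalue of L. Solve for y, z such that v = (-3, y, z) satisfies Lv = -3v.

9, 15

We need (L + 3I)v = 0.
L + 3I = [[12, 24, -12], [0, -15, 9], [0, -30, 18]].
Row 1: (12)·-3 + (24)·y + (-12)·z = 0
Row 2: (0)·-3 + (-15)·y + (9)·z = 0
Row 3: (0)·-3 + (-30)·y + (18)·z = 0
Solving gives y = 9, z = 15.
Check: L·(-3, 9, 15) = (9, -27, -45) = -3·(-3, 9, 15).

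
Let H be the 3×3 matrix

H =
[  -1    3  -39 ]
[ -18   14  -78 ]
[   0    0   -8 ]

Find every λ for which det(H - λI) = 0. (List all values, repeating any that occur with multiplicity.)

Set up det(tI - H) = 0.
Expanding along the first row, p(t) = t^3 - 5t^2 - 64t + 320.
Try t = 8: p(8) = 0, so 8 is a root.
Dividing by (t - 8) leaves t^2 + 3t - 40.
The quadratic factors as (t + 8)·(t - 5).
Eigenvalues: -8, 5, 8.

-8, 5, 8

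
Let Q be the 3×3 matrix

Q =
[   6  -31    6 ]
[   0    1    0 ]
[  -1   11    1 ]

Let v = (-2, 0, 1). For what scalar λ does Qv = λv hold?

3

Compute Qv: Q·(-2, 0, 1) = (-6, 0, 3).
Since Qv = λv, compare component 1: -6 = λ·-2, so λ = 3.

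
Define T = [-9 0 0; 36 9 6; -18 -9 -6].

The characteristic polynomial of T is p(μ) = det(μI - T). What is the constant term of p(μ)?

p(μ) = μ^3 + 6μ^2 - 27μ.
The constant term is 0.

0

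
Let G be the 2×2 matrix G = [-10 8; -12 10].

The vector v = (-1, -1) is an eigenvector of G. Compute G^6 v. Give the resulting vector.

First find the eigenvalue: Gv = (2, 2) = -2·(-1, -1), so λ = -2.
Then G^6 v = λ^6·v = (-2)^6·(-1, -1) = 64·(-1, -1) = (-64, -64).

(-64, -64)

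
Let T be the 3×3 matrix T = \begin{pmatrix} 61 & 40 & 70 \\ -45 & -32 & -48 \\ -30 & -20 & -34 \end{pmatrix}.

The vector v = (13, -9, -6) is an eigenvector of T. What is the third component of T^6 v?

-6

First find the eigenvalue: Tv = (13, -9, -6) = 1·(13, -9, -6), so λ = 1.
Then T^6 v = λ^6·v = 1^6·(13, -9, -6) = 1·(13, -9, -6) = (13, -9, -6).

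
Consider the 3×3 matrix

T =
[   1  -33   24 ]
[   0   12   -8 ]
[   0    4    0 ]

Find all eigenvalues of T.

1, 4, 8

The characteristic polynomial is p(t) = det(tI - T).
Expanding the 3×3 determinant: p(t) = t^3 - 13t^2 + 44t - 32.
Try t = 1: p(1) = 0, so 1 is a root.
Dividing by (t - 1) leaves t^2 - 12t + 32.
The quadratic factors as (t - 4)·(t - 8).
Eigenvalues: 1, 4, 8.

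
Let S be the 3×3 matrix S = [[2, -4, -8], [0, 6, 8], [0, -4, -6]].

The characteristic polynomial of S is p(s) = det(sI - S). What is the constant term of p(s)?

8

p(s) = s^3 - 2s^2 - 4s + 8.
The constant term is 8.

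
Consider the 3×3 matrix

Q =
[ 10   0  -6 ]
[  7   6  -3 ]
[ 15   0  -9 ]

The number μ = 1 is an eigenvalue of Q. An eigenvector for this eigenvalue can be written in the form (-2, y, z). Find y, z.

We need (Q - 1I)v = 0.
Q - 1I = [[9, 0, -6], [7, 5, -3], [15, 0, -10]].
Row 1: (9)·-2 + (0)·y + (-6)·z = 0
Row 2: (7)·-2 + (5)·y + (-3)·z = 0
Row 3: (15)·-2 + (0)·y + (-10)·z = 0
Solving gives y = 1, z = -3.
Check: Q·(-2, 1, -3) = (-2, 1, -3) = 1·(-2, 1, -3).

1, -3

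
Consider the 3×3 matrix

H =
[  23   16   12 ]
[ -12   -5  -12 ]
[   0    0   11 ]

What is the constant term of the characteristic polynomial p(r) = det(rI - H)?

-847

p(0) = det(0·I − H) = det(−H) = (−1)^3·det(H).
det(H) = 847, so p(0) = -847.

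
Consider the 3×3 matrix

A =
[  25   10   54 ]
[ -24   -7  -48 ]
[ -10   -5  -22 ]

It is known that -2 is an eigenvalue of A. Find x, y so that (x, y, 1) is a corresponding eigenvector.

We need (A + 2I)v = 0.
A + 2I = [[27, 10, 54], [-24, -5, -48], [-10, -5, -20]].
Row 1: (27)·x + (10)·y + (54)·1 = 0
Row 2: (-24)·x + (-5)·y + (-48)·1 = 0
Row 3: (-10)·x + (-5)·y + (-20)·1 = 0
Solving gives x = -2, y = 0.
Check: A·(-2, 0, 1) = (4, 0, -2) = -2·(-2, 0, 1).

-2, 0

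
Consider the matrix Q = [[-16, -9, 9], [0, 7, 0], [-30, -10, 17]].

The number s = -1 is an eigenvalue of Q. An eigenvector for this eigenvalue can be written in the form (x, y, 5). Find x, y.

We need (Q + 1I)v = 0.
Q + 1I = [[-15, -9, 9], [0, 8, 0], [-30, -10, 18]].
Row 1: (-15)·x + (-9)·y + (9)·5 = 0
Row 2: (0)·x + (8)·y + (0)·5 = 0
Row 3: (-30)·x + (-10)·y + (18)·5 = 0
Solving gives x = 3, y = 0.
Check: Q·(3, 0, 5) = (-3, 0, -5) = -1·(3, 0, 5).

3, 0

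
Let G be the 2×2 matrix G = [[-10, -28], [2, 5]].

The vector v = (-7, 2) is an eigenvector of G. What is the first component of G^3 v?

First find the eigenvalue: Gv = (14, -4) = -2·(-7, 2), so λ = -2.
Then G^3 v = λ^3·v = (-2)^3·(-7, 2) = -8·(-7, 2) = (56, -16).

56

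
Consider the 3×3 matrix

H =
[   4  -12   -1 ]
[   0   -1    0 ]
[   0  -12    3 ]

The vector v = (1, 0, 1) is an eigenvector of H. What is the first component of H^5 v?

First find the eigenvalue: Hv = (3, 0, 3) = 3·(1, 0, 1), so λ = 3.
Then H^5 v = λ^5·v = 3^5·(1, 0, 1) = 243·(1, 0, 1) = (243, 0, 243).

243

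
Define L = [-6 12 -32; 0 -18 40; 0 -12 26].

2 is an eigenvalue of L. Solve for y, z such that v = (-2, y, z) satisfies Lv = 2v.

4, 2

We need (L - 2I)v = 0.
L - 2I = [[-8, 12, -32], [0, -20, 40], [0, -12, 24]].
Row 1: (-8)·-2 + (12)·y + (-32)·z = 0
Row 2: (0)·-2 + (-20)·y + (40)·z = 0
Row 3: (0)·-2 + (-12)·y + (24)·z = 0
Solving gives y = 4, z = 2.
Check: L·(-2, 4, 2) = (-4, 8, 4) = 2·(-2, 4, 2).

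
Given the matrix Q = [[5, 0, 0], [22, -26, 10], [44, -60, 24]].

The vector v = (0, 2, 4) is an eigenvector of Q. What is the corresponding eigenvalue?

Compute Qv: Q·(0, 2, 4) = (0, -12, -24).
Since Qv = λv, compare component 2: -12 = λ·2, so λ = -6.

-6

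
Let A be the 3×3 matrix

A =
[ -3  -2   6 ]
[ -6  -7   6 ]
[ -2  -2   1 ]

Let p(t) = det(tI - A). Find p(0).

15

p(0) = det(0·I − A) = det(−A) = (−1)^3·det(A).
det(A) = -15, so p(0) = 15.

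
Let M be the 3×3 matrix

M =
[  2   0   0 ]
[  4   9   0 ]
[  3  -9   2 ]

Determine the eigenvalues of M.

2, 2, 9

M is lower triangular, so its eigenvalues are the diagonal entries.
Diagonal: 2, 9, 2.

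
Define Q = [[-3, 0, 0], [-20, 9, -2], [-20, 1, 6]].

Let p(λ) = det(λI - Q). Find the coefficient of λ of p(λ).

p(λ) = λ^3 - 12λ^2 + 11λ + 168.
The coefficient of λ is 11.

11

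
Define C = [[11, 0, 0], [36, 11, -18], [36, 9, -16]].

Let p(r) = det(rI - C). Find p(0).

154

p(0) = det(0·I − C) = det(−C) = (−1)^3·det(C).
det(C) = -154, so p(0) = 154.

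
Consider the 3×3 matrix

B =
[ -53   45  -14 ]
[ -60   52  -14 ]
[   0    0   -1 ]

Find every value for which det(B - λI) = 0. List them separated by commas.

The characteristic polynomial is p(s) = det(sI - B).
Expanding the 3×3 determinant: p(s) = s^3 + 2s^2 - 55s - 56.
Since p(7) = 0, s = 7 is a root.
Dividing by (s - 7) leaves s^2 + 9s + 8.
The quadratic factors as (s + 8)·(s + 1).
Eigenvalues: -8, -1, 7.

-8, -1, 7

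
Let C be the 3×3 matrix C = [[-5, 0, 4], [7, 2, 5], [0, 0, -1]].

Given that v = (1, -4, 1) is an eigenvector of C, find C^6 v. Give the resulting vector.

First find the eigenvalue: Cv = (-1, 4, -1) = -1·(1, -4, 1), so λ = -1.
Then C^6 v = λ^6·v = (-1)^6·(1, -4, 1) = 1·(1, -4, 1) = (1, -4, 1).

(1, -4, 1)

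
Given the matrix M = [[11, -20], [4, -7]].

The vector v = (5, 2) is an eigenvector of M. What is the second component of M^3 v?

First find the eigenvalue: Mv = (15, 6) = 3·(5, 2), so λ = 3.
Then M^3 v = λ^3·v = 3^3·(5, 2) = 27·(5, 2) = (135, 54).

54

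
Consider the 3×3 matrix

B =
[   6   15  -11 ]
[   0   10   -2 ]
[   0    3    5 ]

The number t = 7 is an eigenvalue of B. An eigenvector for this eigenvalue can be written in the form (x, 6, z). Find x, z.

We need (B - 7I)v = 0.
B - 7I = [[-1, 15, -11], [0, 3, -2], [0, 3, -2]].
Row 1: (-1)·x + (15)·6 + (-11)·z = 0
Row 2: (0)·x + (3)·6 + (-2)·z = 0
Row 3: (0)·x + (3)·6 + (-2)·z = 0
Solving gives x = -9, z = 9.
Check: B·(-9, 6, 9) = (-63, 42, 63) = 7·(-9, 6, 9).

-9, 9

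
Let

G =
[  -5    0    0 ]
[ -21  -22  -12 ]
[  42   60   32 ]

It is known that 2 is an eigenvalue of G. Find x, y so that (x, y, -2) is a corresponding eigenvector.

0, 1

We need (G - 2I)v = 0.
G - 2I = [[-7, 0, 0], [-21, -24, -12], [42, 60, 30]].
Row 1: (-7)·x + (0)·y + (0)·-2 = 0
Row 2: (-21)·x + (-24)·y + (-12)·-2 = 0
Row 3: (42)·x + (60)·y + (30)·-2 = 0
Solving gives x = 0, y = 1.
Check: G·(0, 1, -2) = (0, 2, -4) = 2·(0, 1, -2).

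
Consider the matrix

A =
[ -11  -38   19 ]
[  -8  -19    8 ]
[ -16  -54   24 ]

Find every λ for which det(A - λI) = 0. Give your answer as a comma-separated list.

-11, -3, 8

The characteristic polynomial is p(t) = det(tI - A).
Expanding the 3×3 determinant: p(t) = t^3 + 6t^2 - 79t - 264.
Rational-root test: t = -3 gives p(-3) = 0.
Factor out (t + 3): p(t) = (t + 3)·(t^2 + 3t - 88).
The quadratic factors as (t + 11)·(t - 8).
Eigenvalues: -11, -3, 8.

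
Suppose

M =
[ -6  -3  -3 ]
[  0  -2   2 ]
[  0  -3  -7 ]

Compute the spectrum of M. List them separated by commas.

-6, -5, -4

The characteristic polynomial is p(r) = det(rI - M).
Cofactor expansion gives p(r) = r^3 + 15r^2 + 74r + 120.
Try r = -4: p(-4) = 0, so -4 is a root.
Factor out (r + 4): p(r) = (r + 4)·(r^2 + 11r + 30).
The quadratic factors as (r + 6)·(r + 5).
Eigenvalues: -6, -5, -4.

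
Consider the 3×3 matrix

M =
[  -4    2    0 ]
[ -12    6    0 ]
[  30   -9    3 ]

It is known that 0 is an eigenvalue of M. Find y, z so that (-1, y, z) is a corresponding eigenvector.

-2, 4

We need (M)v = 0.
M = [[-4, 2, 0], [-12, 6, 0], [30, -9, 3]].
Row 1: (-4)·-1 + (2)·y + (0)·z = 0
Row 2: (-12)·-1 + (6)·y + (0)·z = 0
Row 3: (30)·-1 + (-9)·y + (3)·z = 0
Solving gives y = -2, z = 4.
Check: M·(-1, -2, 4) = (0, 0, 0) = 0·(-1, -2, 4).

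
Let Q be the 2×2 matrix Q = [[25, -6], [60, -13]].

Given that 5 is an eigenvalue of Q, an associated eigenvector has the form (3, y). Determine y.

10

We need (Q - 5I)v = 0.
Q - 5I = [[20, -6], [60, -18]].
Row 1: (20)·3 + (-6)·y = 0
Row 2: (60)·3 + (-18)·y = 0
Solving gives y = 10.
Check: Q·(3, 10) = (15, 50) = 5·(3, 10).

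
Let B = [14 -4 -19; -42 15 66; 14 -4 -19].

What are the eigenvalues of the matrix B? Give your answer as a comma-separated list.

0, 3, 7

The characteristic polynomial is p(lambda) = det(lambda·I - B).
Expanding the 3×3 determinant: p(lambda) = lambda^3 - 10·lambda^2 + 21·lambda.
Rational-root test: lambda = 0 gives p(0) = 0.
Factor out lambda: p(lambda) = lambda·(lambda^2 - 10·lambda + 21).
The quadratic factors as (lambda - 3)·(lambda - 7).
Eigenvalues: 0, 3, 7.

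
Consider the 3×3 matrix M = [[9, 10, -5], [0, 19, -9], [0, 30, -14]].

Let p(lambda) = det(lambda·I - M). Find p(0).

p(0) = det(0·I − M) = det(−M) = (−1)^3·det(M).
det(M) = 36, so p(0) = -36.

-36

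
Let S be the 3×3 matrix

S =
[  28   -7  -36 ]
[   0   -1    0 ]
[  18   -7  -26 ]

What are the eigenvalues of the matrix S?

Compute the characteristic polynomial p(t) = det(tI - S).
Cofactor expansion gives p(t) = t^3 - t^2 - 82t - 80.
Rational-root test: t = -8 gives p(-8) = 0.
Dividing by (t + 8) leaves t^2 - 9t - 10.
The quadratic factors as (t + 1)·(t - 10).
Eigenvalues: -8, -1, 10.

-8, -1, 10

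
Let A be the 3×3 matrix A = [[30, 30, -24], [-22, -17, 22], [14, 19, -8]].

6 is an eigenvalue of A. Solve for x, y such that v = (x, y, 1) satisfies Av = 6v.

We need (A - 6I)v = 0.
A - 6I = [[24, 30, -24], [-22, -23, 22], [14, 19, -14]].
Row 1: (24)·x + (30)·y + (-24)·1 = 0
Row 2: (-22)·x + (-23)·y + (22)·1 = 0
Row 3: (14)·x + (19)·y + (-14)·1 = 0
Solving gives x = 1, y = 0.
Check: A·(1, 0, 1) = (6, 0, 6) = 6·(1, 0, 1).

1, 0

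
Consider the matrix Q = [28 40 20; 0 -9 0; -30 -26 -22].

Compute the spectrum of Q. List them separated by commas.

-9, -2, 8

Set up det(λI - Q) = 0.
Cofactor expansion gives p(λ) = λ^3 + 3λ^2 - 70λ - 144.
Try λ = -2: p(-2) = 0, so -2 is a root.
Factor out (λ + 2): p(λ) = (λ + 2)·(λ^2 + λ - 72).
The quadratic factors as (λ + 9)·(λ - 8).
Eigenvalues: -9, -2, 8.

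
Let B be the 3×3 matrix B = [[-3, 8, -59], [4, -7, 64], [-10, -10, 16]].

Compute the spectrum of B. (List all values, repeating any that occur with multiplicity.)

-11, 6, 11

Compute the characteristic polynomial p(s) = det(sI - B).
Expanding along the first row, p(s) = s^3 - 6s^2 - 121s + 726.
Since p(11) = 0, s = 11 is a root.
Factor out (s - 11): p(s) = (s - 11)·(s^2 + 5s - 66).
The quadratic factors as (s + 11)·(s - 6).
Eigenvalues: -11, 6, 11.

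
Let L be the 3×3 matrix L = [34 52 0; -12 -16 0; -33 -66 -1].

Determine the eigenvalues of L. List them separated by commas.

Set up det(rI - L) = 0.
Expanding along the first row, p(r) = r^3 - 17r^2 + 62r + 80.
Try r = 10: p(10) = 0, so 10 is a root.
Factor out (r - 10): p(r) = (r - 10)·(r^2 - 7r - 8).
The quadratic factors as (r + 1)·(r - 8).
Eigenvalues: -1, 8, 10.

-1, 8, 10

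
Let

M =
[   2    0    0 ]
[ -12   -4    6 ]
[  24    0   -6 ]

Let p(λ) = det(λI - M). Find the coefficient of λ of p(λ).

p(λ) = λ^3 + 8λ^2 + 4λ - 48.
The coefficient of λ is 4.

4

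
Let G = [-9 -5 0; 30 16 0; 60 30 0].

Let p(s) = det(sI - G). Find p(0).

0

p(0) = det(0·I − G) = det(−G) = (−1)^3·det(G).
det(G) = 0, so p(0) = 0.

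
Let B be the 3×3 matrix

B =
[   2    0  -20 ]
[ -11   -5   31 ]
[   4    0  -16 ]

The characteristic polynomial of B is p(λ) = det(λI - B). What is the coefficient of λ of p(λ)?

118

p(λ) = λ^3 + 19λ^2 + 118λ + 240.
The coefficient of λ is 118.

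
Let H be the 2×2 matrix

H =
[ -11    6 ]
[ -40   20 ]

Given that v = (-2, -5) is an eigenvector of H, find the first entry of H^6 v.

First find the eigenvalue: Hv = (-8, -20) = 4·(-2, -5), so λ = 4.
Then H^6 v = λ^6·v = 4^6·(-2, -5) = 4096·(-2, -5) = (-8192, -20480).

-8192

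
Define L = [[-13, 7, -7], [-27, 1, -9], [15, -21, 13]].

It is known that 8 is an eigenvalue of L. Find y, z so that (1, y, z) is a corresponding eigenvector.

We need (L - 8I)v = 0.
L - 8I = [[-21, 7, -7], [-27, -7, -9], [15, -21, 5]].
Row 1: (-21)·1 + (7)·y + (-7)·z = 0
Row 2: (-27)·1 + (-7)·y + (-9)·z = 0
Row 3: (15)·1 + (-21)·y + (5)·z = 0
Solving gives y = 0, z = -3.
Check: L·(1, 0, -3) = (8, 0, -24) = 8·(1, 0, -3).

0, -3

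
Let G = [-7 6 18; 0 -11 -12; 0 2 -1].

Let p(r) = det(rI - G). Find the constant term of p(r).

245

p(r) = r^3 + 19r^2 + 119r + 245.
The constant term is 245.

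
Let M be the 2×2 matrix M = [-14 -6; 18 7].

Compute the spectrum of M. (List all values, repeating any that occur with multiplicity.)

det(M - tI) = (-14 - t)(7 - t) - (-6)·(18) = t^2 + 7t + 10.
This factors as (t + 5)·(t + 2) = 0.
Eigenvalues: -5, -2.

-5, -2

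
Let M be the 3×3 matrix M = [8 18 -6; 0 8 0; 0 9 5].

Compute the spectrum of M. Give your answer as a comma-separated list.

Compute the characteristic polynomial p(s) = det(sI - M).
Expanding along the first row, p(s) = s^3 - 21s^2 + 144s - 320.
Since p(8) = 0, s = 8 is a root.
Factor out (s - 8): p(s) = (s - 8)·(s^2 - 13s + 40).
The quadratic factors as (s - 5)·(s - 8).
Eigenvalues: 5, 8, 8.

5, 8, 8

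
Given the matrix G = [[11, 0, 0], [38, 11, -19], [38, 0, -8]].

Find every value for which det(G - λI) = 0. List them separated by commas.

The characteristic polynomial is p(μ) = det(μI - G).
Expanding along the first row, p(μ) = μ^3 - 14μ^2 - 55μ + 968.
Rational-root test: μ = 11 gives p(11) = 0.
Dividing by (μ - 11) leaves μ^2 - 3μ - 88.
The quadratic factors as (μ + 8)·(μ - 11).
Eigenvalues: -8, 11, 11.

-8, 11, 11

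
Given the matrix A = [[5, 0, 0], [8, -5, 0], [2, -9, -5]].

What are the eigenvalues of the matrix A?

A is lower triangular, so its eigenvalues are the diagonal entries.
Diagonal: 5, -5, -5.

-5, -5, 5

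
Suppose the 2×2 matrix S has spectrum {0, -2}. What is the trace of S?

-2

trace(S) is the sum of the eigenvalues: (0) + (-2) = -2.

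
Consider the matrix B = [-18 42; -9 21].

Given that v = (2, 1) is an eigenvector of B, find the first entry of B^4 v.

First find the eigenvalue: Bv = (6, 3) = 3·(2, 1), so λ = 3.
Then B^4 v = λ^4·v = 3^4·(2, 1) = 81·(2, 1) = (162, 81).

162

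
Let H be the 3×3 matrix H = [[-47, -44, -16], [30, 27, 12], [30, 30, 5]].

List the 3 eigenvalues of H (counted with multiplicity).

-7, -5, -3

Compute the characteristic polynomial p(λ) = det(λI - H).
Expanding the 3×3 determinant: p(λ) = λ^3 + 15λ^2 + 71λ + 105.
Rational-root test: λ = -5 gives p(-5) = 0.
Factor out (λ + 5): p(λ) = (λ + 5)·(λ^2 + 10λ + 21).
The quadratic factors as (λ + 7)·(λ + 3).
Eigenvalues: -7, -5, -3.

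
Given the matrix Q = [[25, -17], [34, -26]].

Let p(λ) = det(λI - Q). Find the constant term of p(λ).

-72

p(λ) = λ^2 + λ - 72.
The constant term is -72.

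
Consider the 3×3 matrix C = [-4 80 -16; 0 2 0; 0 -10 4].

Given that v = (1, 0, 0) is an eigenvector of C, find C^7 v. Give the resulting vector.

First find the eigenvalue: Cv = (-4, 0, 0) = -4·(1, 0, 0), so λ = -4.
Then C^7 v = λ^7·v = (-4)^7·(1, 0, 0) = -16384·(1, 0, 0) = (-16384, 0, 0).

(-16384, 0, 0)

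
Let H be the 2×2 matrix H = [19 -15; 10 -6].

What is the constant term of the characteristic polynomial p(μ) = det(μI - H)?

p(0) = det(0·I − H) = det(−H) = (−1)^2·det(H).
det(H) = 36, so p(0) = 36.

36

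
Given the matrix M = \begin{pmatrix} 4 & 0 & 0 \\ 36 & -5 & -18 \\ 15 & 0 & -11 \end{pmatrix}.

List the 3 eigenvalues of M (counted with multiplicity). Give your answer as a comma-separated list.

-11, -5, 4

Compute the characteristic polynomial p(r) = det(rI - M).
Cofactor expansion gives p(r) = r^3 + 12r^2 - 9r - 220.
Rational-root test: r = -5 gives p(-5) = 0.
Dividing by (r + 5) leaves r^2 + 7r - 44.
The quadratic factors as (r + 11)·(r - 4).
Eigenvalues: -11, -5, 4.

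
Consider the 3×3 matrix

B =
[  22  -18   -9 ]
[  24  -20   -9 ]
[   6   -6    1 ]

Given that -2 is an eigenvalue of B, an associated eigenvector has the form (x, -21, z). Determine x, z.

-18, -6

We need (B + 2I)v = 0.
B + 2I = [[24, -18, -9], [24, -18, -9], [6, -6, 3]].
Row 1: (24)·x + (-18)·-21 + (-9)·z = 0
Row 2: (24)·x + (-18)·-21 + (-9)·z = 0
Row 3: (6)·x + (-6)·-21 + (3)·z = 0
Solving gives x = -18, z = -6.
Check: B·(-18, -21, -6) = (36, 42, 12) = -2·(-18, -21, -6).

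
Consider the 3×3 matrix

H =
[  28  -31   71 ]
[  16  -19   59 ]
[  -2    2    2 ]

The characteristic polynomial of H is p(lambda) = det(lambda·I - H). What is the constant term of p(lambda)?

p(lambda) = lambda^3 - 11·lambda^2 + 6·lambda + 144.
The constant term is 144.

144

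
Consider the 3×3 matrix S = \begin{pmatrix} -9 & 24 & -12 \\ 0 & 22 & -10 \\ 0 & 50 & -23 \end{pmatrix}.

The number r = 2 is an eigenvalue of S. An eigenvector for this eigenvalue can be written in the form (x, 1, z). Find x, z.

We need (S - 2I)v = 0.
S - 2I = [[-11, 24, -12], [0, 20, -10], [0, 50, -25]].
Row 1: (-11)·x + (24)·1 + (-12)·z = 0
Row 2: (0)·x + (20)·1 + (-10)·z = 0
Row 3: (0)·x + (50)·1 + (-25)·z = 0
Solving gives x = 0, z = 2.
Check: S·(0, 1, 2) = (0, 2, 4) = 2·(0, 1, 2).

0, 2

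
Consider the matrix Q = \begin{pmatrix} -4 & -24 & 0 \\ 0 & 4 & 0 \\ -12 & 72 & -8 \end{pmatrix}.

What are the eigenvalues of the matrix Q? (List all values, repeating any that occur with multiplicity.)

-8, -4, 4

Set up det(λI - Q) = 0.
Cofactor expansion gives p(λ) = λ^3 + 8λ^2 - 16λ - 128.
Rational-root test: λ = -4 gives p(-4) = 0.
Dividing by (λ + 4) leaves λ^2 + 4λ - 32.
The quadratic factors as (λ + 8)·(λ - 4).
Eigenvalues: -8, -4, 4.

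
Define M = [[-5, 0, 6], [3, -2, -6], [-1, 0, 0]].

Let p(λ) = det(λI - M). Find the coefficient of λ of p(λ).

p(λ) = λ^3 + 7λ^2 + 16λ + 12.
The coefficient of λ is 16.

16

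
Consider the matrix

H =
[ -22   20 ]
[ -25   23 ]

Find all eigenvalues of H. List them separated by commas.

det(H - tI) = (-22 - t)(23 - t) - (20)·(-25) = t^2 - t - 6.
This factors as (t + 2)·(t - 3) = 0.
Eigenvalues: -2, 3.

-2, 3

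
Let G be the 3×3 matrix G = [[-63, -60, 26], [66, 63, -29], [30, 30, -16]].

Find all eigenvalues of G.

-7, -6, -3

Set up det(tI - G) = 0.
Expanding the 3×3 determinant: p(t) = t^3 + 16t^2 + 81t + 126.
Try t = -3: p(-3) = 0, so -3 is a root.
Dividing by (t + 3) leaves t^2 + 13t + 42.
The quadratic factors as (t + 7)·(t + 6).
Eigenvalues: -7, -6, -3.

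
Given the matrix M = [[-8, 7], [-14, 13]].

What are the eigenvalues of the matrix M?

det(M - sI) = (-8 - s)(13 - s) - (7)·(-14) = s^2 - 5s - 6.
This factors as (s + 1)·(s - 6) = 0.
Eigenvalues: -1, 6.

-1, 6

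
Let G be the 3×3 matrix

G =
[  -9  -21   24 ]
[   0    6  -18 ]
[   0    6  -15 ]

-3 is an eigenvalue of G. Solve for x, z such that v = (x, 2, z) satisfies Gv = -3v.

-3, 1

We need (G + 3I)v = 0.
G + 3I = [[-6, -21, 24], [0, 9, -18], [0, 6, -12]].
Row 1: (-6)·x + (-21)·2 + (24)·z = 0
Row 2: (0)·x + (9)·2 + (-18)·z = 0
Row 3: (0)·x + (6)·2 + (-12)·z = 0
Solving gives x = -3, z = 1.
Check: G·(-3, 2, 1) = (9, -6, -3) = -3·(-3, 2, 1).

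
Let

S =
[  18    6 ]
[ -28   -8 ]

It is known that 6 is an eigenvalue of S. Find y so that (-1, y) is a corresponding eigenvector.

2

We need (S - 6I)v = 0.
S - 6I = [[12, 6], [-28, -14]].
Row 1: (12)·-1 + (6)·y = 0
Row 2: (-28)·-1 + (-14)·y = 0
Solving gives y = 2.
Check: S·(-1, 2) = (-6, 12) = 6·(-1, 2).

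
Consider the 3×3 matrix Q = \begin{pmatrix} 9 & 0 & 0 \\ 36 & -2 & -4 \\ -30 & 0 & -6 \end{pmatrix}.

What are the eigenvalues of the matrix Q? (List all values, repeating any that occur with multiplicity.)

The characteristic polynomial is p(lambda) = det(lambda·I - Q).
Expanding the 3×3 determinant: p(lambda) = lambda^3 - lambda^2 - 60·lambda - 108.
Since p(-6) = 0, lambda = -6 is a root.
Factor out (lambda + 6): p(lambda) = (lambda + 6)·(lambda^2 - 7·lambda - 18).
The quadratic factors as (lambda + 2)·(lambda - 9).
Eigenvalues: -6, -2, 9.

-6, -2, 9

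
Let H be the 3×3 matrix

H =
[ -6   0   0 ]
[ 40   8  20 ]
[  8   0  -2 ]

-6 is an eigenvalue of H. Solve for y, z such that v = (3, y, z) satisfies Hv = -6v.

We need (H + 6I)v = 0.
H + 6I = [[0, 0, 0], [40, 14, 20], [8, 0, 4]].
Row 1: (0)·3 + (0)·y + (0)·z = 0
Row 2: (40)·3 + (14)·y + (20)·z = 0
Row 3: (8)·3 + (0)·y + (4)·z = 0
Solving gives y = 0, z = -6.
Check: H·(3, 0, -6) = (-18, 0, 36) = -6·(3, 0, -6).

0, -6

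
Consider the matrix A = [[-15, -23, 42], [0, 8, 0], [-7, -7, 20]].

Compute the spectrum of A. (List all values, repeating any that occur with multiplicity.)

-1, 6, 8

Compute the characteristic polynomial p(r) = det(rI - A).
Expanding along the first row, p(r) = r^3 - 13r^2 + 34r + 48.
Try r = 6: p(6) = 0, so 6 is a root.
Dividing by (r - 6) leaves r^2 - 7r - 8.
The quadratic factors as (r + 1)·(r - 8).
Eigenvalues: -1, 6, 8.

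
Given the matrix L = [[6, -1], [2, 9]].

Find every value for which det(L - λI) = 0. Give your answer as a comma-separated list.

7, 8

det(L - μI) = (6 - μ)(9 - μ) - (-1)·(2) = μ^2 - 15μ + 56.
This factors as (μ - 7)·(μ - 8) = 0.
Eigenvalues: 7, 8.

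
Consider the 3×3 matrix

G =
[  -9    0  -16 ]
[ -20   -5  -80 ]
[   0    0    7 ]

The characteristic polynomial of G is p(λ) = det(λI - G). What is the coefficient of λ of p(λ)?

-53

p(λ) = λ^3 + 7λ^2 - 53λ - 315.
The coefficient of λ is -53.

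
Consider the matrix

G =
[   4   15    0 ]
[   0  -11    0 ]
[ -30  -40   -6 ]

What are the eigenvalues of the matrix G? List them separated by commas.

Compute the characteristic polynomial p(λ) = det(λI - G).
Cofactor expansion gives p(λ) = λ^3 + 13λ^2 - 2λ - 264.
Rational-root test: λ = 4 gives p(4) = 0.
Dividing by (λ - 4) leaves λ^2 + 17λ + 66.
The quadratic factors as (λ + 11)·(λ + 6).
Eigenvalues: -11, -6, 4.

-11, -6, 4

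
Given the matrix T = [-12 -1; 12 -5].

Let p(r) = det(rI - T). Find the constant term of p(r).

p(r) = r^2 + 17r + 72.
The constant term is 72.

72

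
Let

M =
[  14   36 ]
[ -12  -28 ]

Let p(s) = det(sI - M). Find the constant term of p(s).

40

p(s) = s^2 + 14s + 40.
The constant term is 40.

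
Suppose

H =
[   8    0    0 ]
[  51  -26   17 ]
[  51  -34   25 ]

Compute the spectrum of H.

-9, 8, 8

Compute the characteristic polynomial p(r) = det(rI - H).
Cofactor expansion gives p(r) = r^3 - 7r^2 - 80r + 576.
Since p(-9) = 0, r = -9 is a root.
Factor out (r + 9): p(r) = (r + 9)·(r^2 - 16r + 64).
The quadratic factor is (r - 8)^2.
Eigenvalues: -9, 8, 8.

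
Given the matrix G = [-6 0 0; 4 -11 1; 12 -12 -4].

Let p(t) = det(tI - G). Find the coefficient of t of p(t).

p(t) = t^3 + 21t^2 + 146t + 336.
The coefficient of t is 146.

146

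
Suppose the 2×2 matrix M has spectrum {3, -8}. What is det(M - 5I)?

26

If M has eigenvalues 3, -8, then M - 5I has eigenvalues -2, -13.
det(M - 5I) = (-2) · (-13) = 26.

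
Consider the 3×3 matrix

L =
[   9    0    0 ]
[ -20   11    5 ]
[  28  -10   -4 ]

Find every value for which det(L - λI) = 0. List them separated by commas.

1, 6, 9

Compute the characteristic polynomial p(λ) = det(λI - L).
Cofactor expansion gives p(λ) = λ^3 - 16λ^2 + 69λ - 54.
Rational-root test: λ = 9 gives p(9) = 0.
Factor out (λ - 9): p(λ) = (λ - 9)·(λ^2 - 7λ + 6).
The quadratic factors as (λ - 1)·(λ - 6).
Eigenvalues: 1, 6, 9.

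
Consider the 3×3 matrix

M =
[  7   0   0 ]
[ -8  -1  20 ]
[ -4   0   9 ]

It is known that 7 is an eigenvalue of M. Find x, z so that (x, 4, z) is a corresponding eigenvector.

We need (M - 7I)v = 0.
M - 7I = [[0, 0, 0], [-8, -8, 20], [-4, 0, 2]].
Row 1: (0)·x + (0)·4 + (0)·z = 0
Row 2: (-8)·x + (-8)·4 + (20)·z = 0
Row 3: (-4)·x + (0)·4 + (2)·z = 0
Solving gives x = 1, z = 2.
Check: M·(1, 4, 2) = (7, 28, 14) = 7·(1, 4, 2).

1, 2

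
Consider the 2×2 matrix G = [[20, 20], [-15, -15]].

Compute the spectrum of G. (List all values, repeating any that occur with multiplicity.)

det(G - tI) = (20 - t)(-15 - t) - (20)·(-15) = t^2 - 5t.
This factors as t·(t - 5) = 0.
Eigenvalues: 0, 5.

0, 5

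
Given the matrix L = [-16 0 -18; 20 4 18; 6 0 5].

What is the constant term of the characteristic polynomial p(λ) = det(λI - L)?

-112

p(0) = det(0·I − L) = det(−L) = (−1)^3·det(L).
det(L) = 112, so p(0) = -112.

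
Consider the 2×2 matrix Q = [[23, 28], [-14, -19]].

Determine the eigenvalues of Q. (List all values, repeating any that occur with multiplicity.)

-5, 9

det(Q - μI) = (23 - μ)(-19 - μ) - (28)·(-14) = μ^2 - 4μ - 45.
This factors as (μ + 5)·(μ - 9) = 0.
Eigenvalues: -5, 9.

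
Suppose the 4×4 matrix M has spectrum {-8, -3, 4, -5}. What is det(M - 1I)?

If M has eigenvalues -8, -3, 4, -5, then M - 1I has eigenvalues -9, -4, 3, -6.
det(M - 1I) = (-9) · (-4) · (3) · (-6) = -648.

-648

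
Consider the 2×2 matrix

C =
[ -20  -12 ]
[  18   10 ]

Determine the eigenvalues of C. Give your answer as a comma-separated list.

-8, -2

det(C - tI) = (-20 - t)(10 - t) - (-12)·(18) = t^2 + 10t + 16.
This factors as (t + 8)·(t + 2) = 0.
Eigenvalues: -8, -2.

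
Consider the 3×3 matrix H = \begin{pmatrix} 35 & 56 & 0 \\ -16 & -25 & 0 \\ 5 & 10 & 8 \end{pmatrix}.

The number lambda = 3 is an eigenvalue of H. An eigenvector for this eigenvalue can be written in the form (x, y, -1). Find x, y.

We need (H - 3I)v = 0.
H - 3I = [[32, 56, 0], [-16, -28, 0], [5, 10, 5]].
Row 1: (32)·x + (56)·y + (0)·-1 = 0
Row 2: (-16)·x + (-28)·y + (0)·-1 = 0
Row 3: (5)·x + (10)·y + (5)·-1 = 0
Solving gives x = -7, y = 4.
Check: H·(-7, 4, -1) = (-21, 12, -3) = 3·(-7, 4, -1).

-7, 4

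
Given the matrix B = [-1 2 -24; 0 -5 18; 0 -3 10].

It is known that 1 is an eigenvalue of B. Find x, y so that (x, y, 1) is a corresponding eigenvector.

We need (B - 1I)v = 0.
B - 1I = [[-2, 2, -24], [0, -6, 18], [0, -3, 9]].
Row 1: (-2)·x + (2)·y + (-24)·1 = 0
Row 2: (0)·x + (-6)·y + (18)·1 = 0
Row 3: (0)·x + (-3)·y + (9)·1 = 0
Solving gives x = -9, y = 3.
Check: B·(-9, 3, 1) = (-9, 3, 1) = 1·(-9, 3, 1).

-9, 3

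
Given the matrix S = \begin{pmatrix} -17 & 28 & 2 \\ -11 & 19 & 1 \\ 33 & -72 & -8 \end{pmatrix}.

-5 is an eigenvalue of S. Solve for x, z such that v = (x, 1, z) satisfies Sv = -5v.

2, -2

We need (S + 5I)v = 0.
S + 5I = [[-12, 28, 2], [-11, 24, 1], [33, -72, -3]].
Row 1: (-12)·x + (28)·1 + (2)·z = 0
Row 2: (-11)·x + (24)·1 + (1)·z = 0
Row 3: (33)·x + (-72)·1 + (-3)·z = 0
Solving gives x = 2, z = -2.
Check: S·(2, 1, -2) = (-10, -5, 10) = -5·(2, 1, -2).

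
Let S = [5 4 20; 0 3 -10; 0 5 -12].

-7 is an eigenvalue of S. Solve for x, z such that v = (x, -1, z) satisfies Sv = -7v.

We need (S + 7I)v = 0.
S + 7I = [[12, 4, 20], [0, 10, -10], [0, 5, -5]].
Row 1: (12)·x + (4)·-1 + (20)·z = 0
Row 2: (0)·x + (10)·-1 + (-10)·z = 0
Row 3: (0)·x + (5)·-1 + (-5)·z = 0
Solving gives x = 2, z = -1.
Check: S·(2, -1, -1) = (-14, 7, 7) = -7·(2, -1, -1).

2, -1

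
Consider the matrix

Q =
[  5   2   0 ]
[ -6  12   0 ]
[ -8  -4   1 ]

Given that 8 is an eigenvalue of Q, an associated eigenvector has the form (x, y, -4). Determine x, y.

2, 3

We need (Q - 8I)v = 0.
Q - 8I = [[-3, 2, 0], [-6, 4, 0], [-8, -4, -7]].
Row 1: (-3)·x + (2)·y + (0)·-4 = 0
Row 2: (-6)·x + (4)·y + (0)·-4 = 0
Row 3: (-8)·x + (-4)·y + (-7)·-4 = 0
Solving gives x = 2, y = 3.
Check: Q·(2, 3, -4) = (16, 24, -32) = 8·(2, 3, -4).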